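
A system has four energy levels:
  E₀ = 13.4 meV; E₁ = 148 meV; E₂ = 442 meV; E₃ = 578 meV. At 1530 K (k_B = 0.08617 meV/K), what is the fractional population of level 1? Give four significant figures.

0.2550

k_BT = 0.08617 × 1530 K = 131.840 meV.
Eᵢ/kT = 0.101638, 1.12257, 3.35255, 4.38410.
Z = Σ e^(−Eᵢ/kT) = e^(−0.101638) + e^(−1.12257) + e^(−3.35255) + e^(−4.38410) = 0.903357 + 0.325442 + 0.0349950 + 0.0124741 = 1.27627.
P₁ = e^(−E₁/kT) / Z = 0.325442/1.27627 = 0.2550.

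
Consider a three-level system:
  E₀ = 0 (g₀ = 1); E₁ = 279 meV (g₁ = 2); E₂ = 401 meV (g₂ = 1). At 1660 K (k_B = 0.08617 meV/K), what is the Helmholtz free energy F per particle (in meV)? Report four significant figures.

-42.40 meV

k_BT = 0.08617 × 1660 K = 143.042 meV.
Eᵢ/kT = 0, 1.95048, 2.80337.
Z = Σ gᵢe^(−Eᵢ/kT) = 1·e^(−0) + 2·e^(−1.95048) + 1·e^(−2.80337) = 1.00000 + 0.284412 + 0.0606055 = 1.34502.
F = −kT ln Z = −143.042 × ln(1.34502) = −143.042 × 0.296409 = -42.40 meV.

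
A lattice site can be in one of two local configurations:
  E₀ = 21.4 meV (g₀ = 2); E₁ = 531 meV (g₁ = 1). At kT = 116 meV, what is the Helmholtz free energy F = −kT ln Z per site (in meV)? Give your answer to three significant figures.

Eᵢ/kT = 0.18448, 4.5776.
Z = Σ gᵢe^(−Eᵢ/kT) = 2·e^(−0.18448) + 1·e^(−4.5776) = 1.6631 + 0.010280 = 1.6734.
F = −kT ln Z = −116 × ln(1.6734) = −116 × 0.51486 = -59.7 meV.

-59.7 meV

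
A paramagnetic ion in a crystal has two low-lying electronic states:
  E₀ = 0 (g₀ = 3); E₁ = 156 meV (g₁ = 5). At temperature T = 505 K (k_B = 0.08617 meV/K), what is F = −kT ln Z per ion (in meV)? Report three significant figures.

k_BT = 0.08617 × 505 K = 43.516 meV.
Eᵢ/kT = 0, 3.5849.
Z = Σ gᵢe^(−Eᵢ/kT) = 3·e^(−0) + 5·e^(−3.5849) = 3.0000 + 0.13870 = 3.1387.
F = −kT ln Z = −43.516 × ln(3.1387) = −43.516 × 1.1438 = -49.8 meV.

-49.8 meV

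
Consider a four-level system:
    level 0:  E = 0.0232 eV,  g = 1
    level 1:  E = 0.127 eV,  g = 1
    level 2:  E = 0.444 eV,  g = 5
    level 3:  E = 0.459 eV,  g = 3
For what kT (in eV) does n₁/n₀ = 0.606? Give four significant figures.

n₁/n₀ = (g₁/g₀) exp[−(E₁−E₀)/kT] = 0.606.
⇒ (E₁−E₀)/kT = ln((1/1)/0.606) = ln(1.65017) = 0.500878.
kT = 0.1038 eV / 0.500878 = 0.2072 eV.

0.2072 eV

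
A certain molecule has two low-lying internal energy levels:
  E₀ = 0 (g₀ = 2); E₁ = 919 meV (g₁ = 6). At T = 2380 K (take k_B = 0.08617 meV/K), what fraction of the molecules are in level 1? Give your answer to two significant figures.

0.033

k_BT = 0.08617 × 2380 K = 205.1 meV.
Eᵢ/kT = 0, 4.481.
Z = Σ gᵢe^(−Eᵢ/kT) = 2·e^(−0) + 6·e^(−4.481) = 2.000 + 0.06793 = 2.068.
P₁ = g₁ e^(−E₁/kT) / Z = 0.06793/2.068 = 0.033.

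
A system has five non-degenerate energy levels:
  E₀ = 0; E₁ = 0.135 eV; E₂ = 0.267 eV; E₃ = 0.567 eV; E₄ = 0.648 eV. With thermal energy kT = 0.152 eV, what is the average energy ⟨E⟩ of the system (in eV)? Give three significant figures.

Eᵢ/kT = 0, 0.88816, 1.7566, 3.7303, 4.2632.
Z = Σ e^(−Eᵢ/kT) = e^(−0) + e^(−0.88816) + e^(−1.7566) + e^(−3.7303) + e^(−4.2632) = 1.0000 + 0.41141 + 0.17263 + 0.023986 + 0.014077 = 1.6221.
⟨E⟩ = Σ Eᵢ e^(−Eᵢ/kT) / Z = (0·1.0000 + 0.135·0.41141 + 0.267·0.17263 + 0.567·0.023986 + 0.648·0.014077) / 1.6221 = 0.0767 eV.

0.0767 eV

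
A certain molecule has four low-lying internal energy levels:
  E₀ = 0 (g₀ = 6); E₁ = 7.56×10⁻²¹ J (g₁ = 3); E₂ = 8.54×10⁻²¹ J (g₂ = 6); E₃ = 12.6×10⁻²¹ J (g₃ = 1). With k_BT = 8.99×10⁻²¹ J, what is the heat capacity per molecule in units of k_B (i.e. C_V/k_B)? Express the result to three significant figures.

0.218

Eᵢ/kT = 0, 0.84093, 0.94994, 1.4016.
Z = Σ gᵢe^(−Eᵢ/kT) = 6·e^(−0) + 3·e^(−0.84093) + 6·e^(−0.94994) + 1·e^(−1.4016) = 6.0000 + 1.2939 + 2.3206 + 0.24620 = 9.8607.
⟨E⟩ = 3.3164, ⟨E²⟩ = 28.627.
C_V/k_B = (⟨E²⟩ − ⟨E⟩²)/(kT)² = (28.627 − 10.999)/80.820 = 0.218.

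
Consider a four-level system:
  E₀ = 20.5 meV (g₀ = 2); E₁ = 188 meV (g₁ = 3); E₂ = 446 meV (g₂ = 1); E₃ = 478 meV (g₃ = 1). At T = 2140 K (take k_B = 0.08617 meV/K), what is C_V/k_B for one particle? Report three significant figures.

0.397

k_BT = 0.08617 × 2140 K = 184.40 meV.
Eᵢ/kT = 0.11117, 1.0195, 2.4187, 2.5922.
Z = Σ gᵢe^(−Eᵢ/kT) = 2·e^(−0.11117) + 3·e^(−1.0195) + 1·e^(−2.4187) + 1·e^(−2.5922) = 1.7896 + 1.0823 + 0.089037 + 0.074855 = 3.0358.
⟨E⟩ = 103.98 meV, ⟨E²⟩ = 24316 meV².
C_V/k_B = (⟨E²⟩ − ⟨E⟩²)/(kT)² = (24316 − 10812)/34003 = 0.397.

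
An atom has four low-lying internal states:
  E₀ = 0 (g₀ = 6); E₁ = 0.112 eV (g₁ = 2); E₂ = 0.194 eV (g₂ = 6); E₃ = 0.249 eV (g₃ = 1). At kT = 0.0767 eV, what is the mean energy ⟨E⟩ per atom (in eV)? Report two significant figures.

0.022 eV

Eᵢ/kT = 0, 1.460, 2.529, 3.246.
Z = Σ gᵢe^(−Eᵢ/kT) = 6·e^(−0) + 2·e^(−1.460) + 6·e^(−2.529) + 1·e^(−3.246) = 6.000 + 0.4645 + 0.4784 + 0.03893 = 6.982.
⟨E⟩ = Σ Eᵢ gᵢe^(−Eᵢ/kT) / Z = (0·6.000 + 0.112·0.4645 + 0.194·0.4784 + 0.249·0.03893) / 6.982 = 0.022 eV.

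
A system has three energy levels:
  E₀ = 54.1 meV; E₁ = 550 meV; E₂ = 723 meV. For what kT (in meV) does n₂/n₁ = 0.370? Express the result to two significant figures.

170 meV

n₂/n₁ = exp[−(E₂−E₁)/kT] = 0.370.
⇒ (E₂−E₁)/kT = ln(1/0.370) = ln(2.703) = 0.9944.
kT = 173 meV / 0.9944 = 170 meV.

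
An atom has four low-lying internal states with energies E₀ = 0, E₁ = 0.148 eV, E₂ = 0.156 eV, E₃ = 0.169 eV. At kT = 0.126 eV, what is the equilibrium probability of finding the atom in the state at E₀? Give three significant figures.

0.538

Eᵢ/kT = 0, 1.1746, 1.2381, 1.3413.
Z = Σ e^(−Eᵢ/kT) = e^(−0) + e^(−1.1746) + e^(−1.2381) + e^(−1.3413) = 1.0000 + 0.30894 + 0.28993 + 0.26151 = 1.8604.
P₀ = e^(−E₀/kT) / Z = 1.0000/1.8604 = 0.538.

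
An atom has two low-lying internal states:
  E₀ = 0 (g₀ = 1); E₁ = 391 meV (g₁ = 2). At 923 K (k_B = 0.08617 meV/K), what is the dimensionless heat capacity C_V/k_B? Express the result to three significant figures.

0.344

k_BT = 0.08617 × 923 K = 79.535 meV.
Eᵢ/kT = 0, 4.9161.
Z = Σ gᵢe^(−Eᵢ/kT) = 1·e^(−0) + 2·e^(−4.9161) = 1.0000 + 0.014655 = 1.0147.
⟨E⟩ = 5.6471 meV, ⟨E²⟩ = 2208.0 meV².
C_V/k_B = (⟨E²⟩ − ⟨E⟩²)/(kT)² = (2208.0 − 31.890)/6325.8 = 0.344.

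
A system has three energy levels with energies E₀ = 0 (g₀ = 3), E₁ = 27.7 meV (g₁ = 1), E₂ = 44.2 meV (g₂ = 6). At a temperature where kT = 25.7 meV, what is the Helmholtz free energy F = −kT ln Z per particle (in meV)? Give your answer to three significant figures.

Eᵢ/kT = 0, 1.0778, 1.7198.
Z = Σ gᵢe^(−Eᵢ/kT) = 3·e^(−0) + 1·e^(−1.0778) + 6·e^(−1.7198) = 3.0000 + 0.34034 + 1.0746 = 4.4149.
F = −kT ln Z = −25.7 × ln(4.4149) = −25.7 × 1.4850 = -38.2 meV.

-38.2 meV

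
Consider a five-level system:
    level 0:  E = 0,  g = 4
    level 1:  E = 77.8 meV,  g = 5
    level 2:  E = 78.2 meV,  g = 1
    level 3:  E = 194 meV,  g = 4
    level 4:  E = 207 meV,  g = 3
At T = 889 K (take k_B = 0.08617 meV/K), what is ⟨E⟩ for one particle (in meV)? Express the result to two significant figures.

k_BT = 0.08617 × 889 K = 76.61 meV.
Eᵢ/kT = 0, 1.016, 1.021, 2.532, 2.702.
Z = Σ gᵢe^(−Eᵢ/kT) = 4·e^(−0) + 5·e^(−1.016) + 1·e^(−1.021) + 4·e^(−2.532) + 3·e^(−2.702) = 4.000 + 1.810 + 0.3602 + 0.3180 + 0.2012 = 6.689.
⟨E⟩ = Σ Eᵢ gᵢe^(−Eᵢ/kT) / Z = (0·4.000 + 77.8·1.810 + 78.2·0.3602 + 194·0.3180 + 207·0.2012) / 6.689 = 41 meV.

41 meV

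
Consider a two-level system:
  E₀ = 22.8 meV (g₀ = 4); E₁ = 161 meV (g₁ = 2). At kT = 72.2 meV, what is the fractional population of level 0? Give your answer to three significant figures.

Eᵢ/kT = 0.31579, 2.2299.
Z = Σ gᵢe^(−Eᵢ/kT) = 4·e^(−0.31579) + 2·e^(−2.2299) = 2.9169 + 0.21508 = 3.1320.
P₀ = g₀ e^(−E₀/kT) / Z = 2.9169/3.1320 = 0.931.

0.931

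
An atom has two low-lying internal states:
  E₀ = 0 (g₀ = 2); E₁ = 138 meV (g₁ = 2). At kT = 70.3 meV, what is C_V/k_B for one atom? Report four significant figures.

0.4161

Eᵢ/kT = 0, 1.96302.
Z = Σ gᵢe^(−Eᵢ/kT) = 2·e^(−0) + 2·e^(−1.96302) = 2.00000 + 0.280867 = 2.28087.
⟨E⟩ = 16.9934 meV, ⟨E²⟩ = 2345.08 meV².
C_V/k_B = (⟨E²⟩ − ⟨E⟩²)/(kT)² = (2345.08 − 288.776)/4942.09 = 0.4161.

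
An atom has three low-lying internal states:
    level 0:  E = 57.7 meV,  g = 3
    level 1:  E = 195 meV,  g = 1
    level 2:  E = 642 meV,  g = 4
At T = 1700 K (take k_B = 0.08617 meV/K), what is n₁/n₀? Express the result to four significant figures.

k_BT = 0.08617 × 1700 K = 146.489 meV.
n₁/n₀ = (g₁/g₀) exp[−(E₁−E₀)/kT] = (1/3) × exp(−(137.3 meV)/(146.489 meV)) = (1/3) × exp(-0.937272) = 0.1306.

0.1306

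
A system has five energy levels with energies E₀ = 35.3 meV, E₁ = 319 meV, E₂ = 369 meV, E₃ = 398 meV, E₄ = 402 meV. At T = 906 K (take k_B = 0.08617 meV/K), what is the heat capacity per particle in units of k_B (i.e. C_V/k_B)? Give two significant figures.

k_BT = 0.08617 × 906 K = 78.07 meV.
Eᵢ/kT = 0.4522, 4.086, 4.727, 5.098, 5.149.
Z = Σ e^(−Eᵢ/kT) = e^(−0.4522) + e^(−4.086) + e^(−4.727) + e^(−5.098) + e^(−5.149) = 0.6362 + 0.01681 + 0.008853 + 0.006109 + 0.005805 = 0.6738.
⟨E⟩ = 53.21 meV, ⟨E²⟩ = 8333 meV².
C_V/k_B = (⟨E²⟩ − ⟨E⟩²)/(kT)² = (8333 − 2831)/6095 = 0.90.

0.90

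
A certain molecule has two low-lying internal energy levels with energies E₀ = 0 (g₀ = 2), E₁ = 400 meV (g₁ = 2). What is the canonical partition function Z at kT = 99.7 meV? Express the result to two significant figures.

Z = 2.0

Eᵢ/kT = 0, 4.012.
Z = Σ gᵢe^(−Eᵢ/kT) = 2·e^(−0) + 2·e^(−4.012) = 2.000 + 0.03619 = 2.036.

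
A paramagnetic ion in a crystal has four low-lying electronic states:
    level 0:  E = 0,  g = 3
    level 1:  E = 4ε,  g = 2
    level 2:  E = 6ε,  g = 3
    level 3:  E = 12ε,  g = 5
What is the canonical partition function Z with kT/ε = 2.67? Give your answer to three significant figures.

Z = 3.82

Eᵢ/kT = 0, 1.4981, 2.2472, 4.4944.
Z = Σ gᵢe^(−Eᵢ/kT) = 3·e^(−0) + 2·e^(−1.4981) + 3·e^(−2.2472) + 5·e^(−4.4944) = 3.0000 + 0.44711 + 0.31708 + 0.055857 = 3.8200.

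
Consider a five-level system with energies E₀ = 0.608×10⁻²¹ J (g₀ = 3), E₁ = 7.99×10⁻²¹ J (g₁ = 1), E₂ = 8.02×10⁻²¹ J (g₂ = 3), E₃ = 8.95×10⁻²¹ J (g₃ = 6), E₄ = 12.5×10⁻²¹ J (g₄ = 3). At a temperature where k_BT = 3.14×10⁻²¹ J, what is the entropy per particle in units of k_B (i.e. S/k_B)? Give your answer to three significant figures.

1.94

Eᵢ/kT = 0.19363, 2.5446, 2.5541, 2.8503, 3.9809.
Z = Σ gᵢe^(−Eᵢ/kT) = 3·e^(−0.19363) + 1·e^(−2.5446) + 3·e^(−2.5541) + 6·e^(−2.8503) + 3·e^(−3.9809) = 2.4719 + 0.078504 + 0.23329 + 0.34696 + 0.056006 = 3.1867.
⟨E⟩ = Σ EᵢPᵢ = 2.4497 ×10⁻²¹ J.
S/k_B = ln Z + ⟨E⟩/kT = ln(3.1867) + 2.4497/3.14 = 1.1590 + 0.78016 = 1.94.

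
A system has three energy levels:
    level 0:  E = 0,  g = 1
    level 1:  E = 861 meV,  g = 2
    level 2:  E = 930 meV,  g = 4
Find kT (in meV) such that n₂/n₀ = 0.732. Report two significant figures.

550 meV

n₂/n₀ = (g₂/g₀) exp[−(E₂−E₀)/kT] = 0.732.
⇒ (E₂−E₀)/kT = ln((4/1)/0.732) = ln(5.464) = 1.698.
kT = 930 meV / 1.698 = 550 meV.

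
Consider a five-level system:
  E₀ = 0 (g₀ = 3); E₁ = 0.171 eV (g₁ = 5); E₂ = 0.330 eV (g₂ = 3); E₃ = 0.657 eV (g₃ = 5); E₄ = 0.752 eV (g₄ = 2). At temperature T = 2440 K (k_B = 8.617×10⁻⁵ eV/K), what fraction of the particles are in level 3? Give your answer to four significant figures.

0.03592

k_BT = 8.617×10⁻⁵ × 2440 K = 0.210255 eV.
Eᵢ/kT = 0, 0.813298, 1.56952, 3.12478, 3.57661.
Z = Σ gᵢe^(−Eᵢ/kT) = 3·e^(−0) + 5·e^(−0.813298) + 3·e^(−1.56952) + 5·e^(−3.12478) + 2·e^(−3.57661) = 3.00000 + 2.21697 + 0.624435 + 0.219733 + 0.0559407 = 6.11708.
P₃ = g₃ e^(−E₃/kT) / Z = 0.219733/6.11708 = 0.03592.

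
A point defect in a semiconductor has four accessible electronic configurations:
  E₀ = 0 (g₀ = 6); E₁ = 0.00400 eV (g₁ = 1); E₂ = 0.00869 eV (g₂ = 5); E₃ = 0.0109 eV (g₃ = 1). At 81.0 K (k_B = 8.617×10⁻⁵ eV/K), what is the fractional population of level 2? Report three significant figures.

0.175

k_BT = 8.617×10⁻⁵ × 81.0 K = 0.0069798 eV.
Eᵢ/kT = 0, 0.57308, 1.2450, 1.5616.
Z = Σ gᵢe^(−Eᵢ/kT) = 6·e^(−0) + 1·e^(−0.57308) + 5·e^(−1.2450) + 1·e^(−1.5616) = 6.0000 + 0.56379 + 1.4397 + 0.20980 = 8.2133.
P₂ = g₂ e^(−E₂/kT) / Z = 1.4397/8.2133 = 0.175.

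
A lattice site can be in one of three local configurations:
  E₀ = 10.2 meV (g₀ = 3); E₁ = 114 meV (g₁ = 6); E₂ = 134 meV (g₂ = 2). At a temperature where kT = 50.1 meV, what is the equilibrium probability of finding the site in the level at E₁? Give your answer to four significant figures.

Eᵢ/kT = 0.203593, 2.27545, 2.67465.
Z = Σ gᵢe^(−Eᵢ/kT) = 3·e^(−0.203593) + 6·e^(−2.27545) + 2·e^(−2.67465) = 2.44738 + 0.616504 + 0.137862 = 3.20175.
P₁ = g₁ e^(−E₁/kT) / Z = 0.616504/3.20175 = 0.1926.

0.1926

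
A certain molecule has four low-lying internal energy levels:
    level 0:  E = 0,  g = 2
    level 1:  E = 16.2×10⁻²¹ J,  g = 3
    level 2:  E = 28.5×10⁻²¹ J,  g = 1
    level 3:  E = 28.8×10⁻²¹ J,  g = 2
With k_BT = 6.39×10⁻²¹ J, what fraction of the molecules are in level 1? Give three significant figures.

Eᵢ/kT = 0, 2.5352, 4.4601, 4.5070.
Z = Σ gᵢe^(−Eᵢ/kT) = 2·e^(−0) + 3·e^(−2.5352) + 1·e^(−4.4601) + 2·e^(−4.5070) = 2.0000 + 0.23774 + 0.011561 + 0.022063 = 2.2714.
P₁ = g₁ e^(−E₁/kT) / Z = 0.23774/2.2714 = 0.105.

0.105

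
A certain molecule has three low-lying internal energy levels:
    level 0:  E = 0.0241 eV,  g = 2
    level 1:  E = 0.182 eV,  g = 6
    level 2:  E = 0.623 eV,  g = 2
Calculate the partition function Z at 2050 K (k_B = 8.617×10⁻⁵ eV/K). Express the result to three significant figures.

Z = 3.95

k_BT = 8.617×10⁻⁵ × 2050 K = 0.17665 eV.
Eᵢ/kT = 0.13643, 1.0303, 3.5267.
Z = Σ gᵢe^(−Eᵢ/kT) = 2·e^(−0.13643) + 6·e^(−1.0303) + 2·e^(−3.5267) = 1.7449 + 2.1414 + 0.058804 = 3.9451.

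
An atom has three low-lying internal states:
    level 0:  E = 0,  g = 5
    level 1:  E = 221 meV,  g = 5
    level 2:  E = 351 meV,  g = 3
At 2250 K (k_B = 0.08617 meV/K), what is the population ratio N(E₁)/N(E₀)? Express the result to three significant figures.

k_BT = 0.08617 × 2250 K = 193.88 meV.
n₁/n₀ = (g₁/g₀) exp[−(E₁−E₀)/kT] = (5/5) × exp(−(221 meV)/(193.88 meV)) = (5/5) × exp(-1.1399) = 0.320.

0.320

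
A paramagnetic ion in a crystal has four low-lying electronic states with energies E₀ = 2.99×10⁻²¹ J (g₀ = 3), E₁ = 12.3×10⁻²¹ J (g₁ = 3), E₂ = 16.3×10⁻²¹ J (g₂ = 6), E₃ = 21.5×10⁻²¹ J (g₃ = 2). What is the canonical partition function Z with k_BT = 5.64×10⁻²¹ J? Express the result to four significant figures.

Eᵢ/kT = 0.530142, 2.18085, 2.89007, 3.81206.
Z = Σ gᵢe^(−Eᵢ/kT) = 3·e^(−0.530142) + 3·e^(−2.18085) + 6·e^(−2.89007) + 2·e^(−3.81206) = 1.76556 + 0.338836 + 0.333434 + 0.0442052 = 2.48204.

Z = 2.482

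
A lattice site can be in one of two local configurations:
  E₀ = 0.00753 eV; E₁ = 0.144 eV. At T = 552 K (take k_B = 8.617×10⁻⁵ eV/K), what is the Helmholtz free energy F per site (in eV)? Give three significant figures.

k_BT = 8.617×10⁻⁵ × 552 K = 0.047566 eV.
Eᵢ/kT = 0.15831, 3.0274.
Z = Σ e^(−Eᵢ/kT) = e^(−0.15831) + e^(−3.0274) = 0.85359 + 0.048441 = 0.90203.
F = −kT ln Z = −0.047566 × ln(0.90203) = −0.047566 × -0.10311 = 0.00490 eV.

0.00490 eV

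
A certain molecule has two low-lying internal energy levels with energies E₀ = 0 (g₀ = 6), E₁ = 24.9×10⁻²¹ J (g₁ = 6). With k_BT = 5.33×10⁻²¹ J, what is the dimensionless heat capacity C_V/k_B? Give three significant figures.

0.200

Eᵢ/kT = 0, 4.6717.
Z = Σ gᵢe^(−Eᵢ/kT) = 6·e^(−0) + 6·e^(−4.6717) = 6.0000 + 0.056138 = 6.0561.
⟨E⟩ = 0.23081, ⟨E²⟩ = 5.7473.
C_V/k_B = (⟨E²⟩ − ⟨E⟩²)/(kT)² = (5.7473 − 0.053273)/28.409 = 0.200.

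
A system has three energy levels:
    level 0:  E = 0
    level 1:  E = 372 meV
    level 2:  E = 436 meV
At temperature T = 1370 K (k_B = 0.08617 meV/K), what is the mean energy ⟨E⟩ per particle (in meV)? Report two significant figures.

k_BT = 0.08617 × 1370 K = 118.1 meV.
Eᵢ/kT = 0, 3.150, 3.692.
Z = Σ e^(−Eᵢ/kT) = e^(−0) + e^(−3.150) + e^(−3.692) = 1.000 + 0.04285 + 0.02492 = 1.068.
⟨E⟩ = Σ Eᵢ e^(−Eᵢ/kT) / Z = (0·1.000 + 372·0.04285 + 436·0.02492) / 1.068 = 25 meV.

25 meV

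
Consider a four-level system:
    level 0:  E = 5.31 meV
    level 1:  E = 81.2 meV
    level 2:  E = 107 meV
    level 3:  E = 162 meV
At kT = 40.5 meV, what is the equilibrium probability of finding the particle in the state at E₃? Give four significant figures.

Eᵢ/kT = 0.131111, 2.00494, 2.64198, 4.00000.
Z = Σ e^(−Eᵢ/kT) = e^(−0.131111) + e^(−2.00494) + e^(−2.64198) + e^(−4.00000) = 0.877120 + 0.134668 + 0.0712201 + 0.0183156 = 1.10132.
P₃ = e^(−E₃/kT) / Z = 0.0183156/1.10132 = 0.01663.

0.01663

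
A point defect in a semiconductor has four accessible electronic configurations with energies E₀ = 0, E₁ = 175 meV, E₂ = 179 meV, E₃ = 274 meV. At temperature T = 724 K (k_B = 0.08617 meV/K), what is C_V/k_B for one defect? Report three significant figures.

0.929

k_BT = 0.08617 × 724 K = 62.387 meV.
Eᵢ/kT = 0, 2.8051, 2.8692, 4.3919.
Z = Σ e^(−Eᵢ/kT) = e^(−0) + e^(−2.8051) + e^(−2.8692) + e^(−4.3919) = 1.0000 + 0.060501 + 0.056744 + 0.012377 = 1.1296.
⟨E⟩ = 21.367 meV, ⟨E²⟩ = 4072.4 meV².
C_V/k_B = (⟨E²⟩ − ⟨E⟩²)/(kT)² = (4072.4 − 456.55)/3892.1 = 0.929.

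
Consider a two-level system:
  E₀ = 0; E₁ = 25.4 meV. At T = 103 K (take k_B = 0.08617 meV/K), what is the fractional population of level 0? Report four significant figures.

k_BT = 0.08617 × 103 K = 8.87551 meV.
Eᵢ/kT = 0, 2.86181.
Z = Σ e^(−Eᵢ/kT) = e^(−0) + e^(−2.86181) = 1.00000 + 0.0571652 = 1.05717.
P₀ = e^(−E₀/kT) / Z = 1.00000/1.05717 = 0.9459.

0.9459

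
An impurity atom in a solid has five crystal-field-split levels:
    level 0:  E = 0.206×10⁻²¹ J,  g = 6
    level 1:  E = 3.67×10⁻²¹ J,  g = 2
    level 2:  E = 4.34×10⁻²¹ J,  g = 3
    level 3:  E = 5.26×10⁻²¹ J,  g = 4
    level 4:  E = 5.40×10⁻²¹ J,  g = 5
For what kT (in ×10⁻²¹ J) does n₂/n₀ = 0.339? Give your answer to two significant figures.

n₂/n₀ = (g₂/g₀) exp[−(E₂−E₀)/kT] = 0.339.
⇒ (E₂−E₀)/kT = ln((3/6)/0.339) = ln(1.475) = 0.3887.
kT = 4.134 ×10⁻²¹ J / 0.3887 = 11 ×10⁻²¹ J.

11 ×10⁻²¹ J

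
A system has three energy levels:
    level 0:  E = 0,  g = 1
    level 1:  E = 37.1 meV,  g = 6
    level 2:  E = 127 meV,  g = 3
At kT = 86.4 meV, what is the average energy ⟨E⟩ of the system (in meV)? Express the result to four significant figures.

Eᵢ/kT = 0, 0.429398, 1.46991.
Z = Σ gᵢe^(−Eᵢ/kT) = 1·e^(−0) + 6·e^(−0.429398) + 3·e^(−1.46991) = 1.00000 + 3.90540 + 0.689839 = 5.59524.
⟨E⟩ = Σ Eᵢ gᵢe^(−Eᵢ/kT) / Z = (0·1.00000 + 37.1·3.90540 + 127·0.689839) / 5.59524 = 41.55 meV.

41.55 meV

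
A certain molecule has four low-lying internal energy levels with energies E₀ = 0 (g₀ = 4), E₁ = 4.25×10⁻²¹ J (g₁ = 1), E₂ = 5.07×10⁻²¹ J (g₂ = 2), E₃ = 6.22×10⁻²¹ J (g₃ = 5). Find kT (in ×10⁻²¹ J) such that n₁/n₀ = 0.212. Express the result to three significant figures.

25.8 ×10⁻²¹ J

n₁/n₀ = (g₁/g₀) exp[−(E₁−E₀)/kT] = 0.212.
⇒ (E₁−E₀)/kT = ln((1/4)/0.212) = ln(1.1792) = 0.16484.
kT = 4.25 ×10⁻²¹ J / 0.16484 = 25.8 ×10⁻²¹ J.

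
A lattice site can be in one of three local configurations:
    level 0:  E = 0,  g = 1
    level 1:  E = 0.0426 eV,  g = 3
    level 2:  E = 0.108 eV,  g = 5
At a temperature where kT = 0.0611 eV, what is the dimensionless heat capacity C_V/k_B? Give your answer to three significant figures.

Eᵢ/kT = 0, 0.69722, 1.7676.
Z = Σ gᵢe^(−Eᵢ/kT) = 1·e^(−0) + 3·e^(−0.69722) + 5·e^(−1.7676) = 1.0000 + 1.4939 + 0.85371 = 3.3476.
⟨E⟩ = 0.046553 eV, ⟨E²⟩ = 0.0037844 eV².
C_V/k_B = (⟨E²⟩ − ⟨E⟩²)/(kT)² = (0.0037844 − 0.0021672)/0.0037332 = 0.433.

0.433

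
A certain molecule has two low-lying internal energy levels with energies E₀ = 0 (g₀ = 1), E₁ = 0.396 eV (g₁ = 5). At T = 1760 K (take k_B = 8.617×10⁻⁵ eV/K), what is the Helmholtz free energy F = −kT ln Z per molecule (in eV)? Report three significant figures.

-0.0474 eV

k_BT = 8.617×10⁻⁵ × 1760 K = 0.15166 eV.
Eᵢ/kT = 0, 2.6111.
Z = Σ gᵢe^(−Eᵢ/kT) = 1·e^(−0) + 5·e^(−2.6111) = 1.0000 + 0.36727 = 1.3673.
F = −kT ln Z = −0.15166 × ln(1.3673) = −0.15166 × 0.31284 = -0.0474 eV.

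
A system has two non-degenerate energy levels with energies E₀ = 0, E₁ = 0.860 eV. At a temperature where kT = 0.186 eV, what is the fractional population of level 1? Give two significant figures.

0.0097

Eᵢ/kT = 0, 4.624.
Z = Σ e^(−Eᵢ/kT) = e^(−0) + e^(−4.624) = 1.000 + 0.009813 = 1.010.
P₁ = e^(−E₁/kT) / Z = 0.009813/1.010 = 0.0097.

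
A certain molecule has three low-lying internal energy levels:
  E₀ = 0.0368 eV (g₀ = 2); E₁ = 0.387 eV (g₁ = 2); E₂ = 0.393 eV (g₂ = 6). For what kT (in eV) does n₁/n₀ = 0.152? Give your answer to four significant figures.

0.1859 eV

n₁/n₀ = (g₁/g₀) exp[−(E₁−E₀)/kT] = 0.152.
⇒ (E₁−E₀)/kT = ln((2/2)/0.152) = ln(6.57895) = 1.88388.
kT = 0.3502 eV / 1.88388 = 0.1859 eV.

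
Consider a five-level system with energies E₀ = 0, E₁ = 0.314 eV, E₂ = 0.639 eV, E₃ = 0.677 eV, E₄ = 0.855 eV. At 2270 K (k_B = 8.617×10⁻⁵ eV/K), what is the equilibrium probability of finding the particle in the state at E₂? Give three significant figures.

k_BT = 8.617×10⁻⁵ × 2270 K = 0.19561 eV.
Eᵢ/kT = 0, 1.6052, 3.2667, 3.4610, 4.3709.
Z = Σ e^(−Eᵢ/kT) = e^(−0) + e^(−1.6052) + e^(−3.2667) + e^(−3.4610) + e^(−4.3709) = 1.0000 + 0.20085 + 0.038132 + 0.031398 + 0.012640 = 1.2830.
P₂ = e^(−E₂/kT) / Z = 0.038132/1.2830 = 0.0297.

0.0297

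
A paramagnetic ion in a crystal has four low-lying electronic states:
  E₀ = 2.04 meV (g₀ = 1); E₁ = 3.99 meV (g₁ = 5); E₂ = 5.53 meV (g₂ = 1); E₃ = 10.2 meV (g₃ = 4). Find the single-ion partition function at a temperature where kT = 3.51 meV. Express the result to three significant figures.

Z = 2.59

Eᵢ/kT = 0.58120, 1.1368, 1.5755, 2.9060.
Z = Σ gᵢe^(−Eᵢ/kT) = 1·e^(−0.58120) + 5·e^(−1.1368) + 1·e^(−1.5755) + 4·e^(−2.9060) = 0.55923 + 1.6042 + 0.20690 + 0.21878 = 2.5891.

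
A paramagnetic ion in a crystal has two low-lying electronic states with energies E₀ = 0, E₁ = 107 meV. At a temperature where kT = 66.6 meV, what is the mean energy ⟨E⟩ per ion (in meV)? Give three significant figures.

17.9 meV

Eᵢ/kT = 0, 1.6066.
Z = Σ e^(−Eᵢ/kT) = e^(−0) + e^(−1.6066) = 1.0000 + 0.20057 = 1.2006.
⟨E⟩ = Σ Eᵢ e^(−Eᵢ/kT) / Z = (0·1.0000 + 107·0.20057) / 1.2006 = 17.9 meV.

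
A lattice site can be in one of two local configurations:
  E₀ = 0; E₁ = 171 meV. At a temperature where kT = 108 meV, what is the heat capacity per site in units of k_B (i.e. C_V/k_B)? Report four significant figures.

Eᵢ/kT = 0, 1.58333.
Z = Σ e^(−Eᵢ/kT) = e^(−0) + e^(−1.58333) = 1.00000 + 0.205290 = 1.20529.
⟨E⟩ = 29.1254 meV, ⟨E²⟩ = 4980.45 meV².
C_V/k_B = (⟨E²⟩ − ⟨E⟩²)/(kT)² = (4980.45 − 848.289)/11664.0 = 0.3543.

0.3543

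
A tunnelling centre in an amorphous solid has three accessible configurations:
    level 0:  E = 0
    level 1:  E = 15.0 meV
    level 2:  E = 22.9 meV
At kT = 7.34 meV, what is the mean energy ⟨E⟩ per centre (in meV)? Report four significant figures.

2.517 meV

Eᵢ/kT = 0, 2.04360, 3.11989.
Z = Σ e^(−Eᵢ/kT) = e^(−0) + e^(−2.04360) + e^(−3.11989) = 1.00000 + 0.129561 + 0.0441620 = 1.17372.
⟨E⟩ = Σ Eᵢ e^(−Eᵢ/kT) / Z = (0·1.00000 + 15.0·0.129561 + 22.9·0.0441620) / 1.17372 = 2.517 meV.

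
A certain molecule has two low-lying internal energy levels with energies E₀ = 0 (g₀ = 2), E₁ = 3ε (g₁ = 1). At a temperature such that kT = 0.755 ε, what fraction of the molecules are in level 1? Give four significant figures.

Eᵢ/kT = 0, 3.97351.
Z = Σ gᵢe^(−Eᵢ/kT) = 2·e^(−0) + 1·e^(−3.97351) = 2.00000 + 0.0188073 = 2.01881.
P₁ = g₁ e^(−E₁/kT) / Z = 0.0188073/2.01881 = 0.009316.

0.009316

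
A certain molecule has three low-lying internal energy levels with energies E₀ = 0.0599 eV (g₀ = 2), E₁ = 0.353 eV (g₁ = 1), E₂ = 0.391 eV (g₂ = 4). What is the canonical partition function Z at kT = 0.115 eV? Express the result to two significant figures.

Eᵢ/kT = 0.5209, 3.070, 3.400.
Z = Σ gᵢe^(−Eᵢ/kT) = 2·e^(−0.5209) + 1·e^(−3.070) + 4·e^(−3.400) = 1.188 + 0.04642 + 0.1335 = 1.368.

Z = 1.4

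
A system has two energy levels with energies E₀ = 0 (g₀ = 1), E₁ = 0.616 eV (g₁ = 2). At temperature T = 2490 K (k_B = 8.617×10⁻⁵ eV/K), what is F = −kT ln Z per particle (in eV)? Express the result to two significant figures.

k_BT = 8.617×10⁻⁵ × 2490 K = 0.2146 eV.
Eᵢ/kT = 0, 2.870.
Z = Σ gᵢe^(−Eᵢ/kT) = 1·e^(−0) + 2·e^(−2.870) = 1.000 + 0.1134 = 1.113.
F = −kT ln Z = −0.2146 × ln(1.113) = −0.2146 × 0.1071 = -0.023 eV.

-0.023 eV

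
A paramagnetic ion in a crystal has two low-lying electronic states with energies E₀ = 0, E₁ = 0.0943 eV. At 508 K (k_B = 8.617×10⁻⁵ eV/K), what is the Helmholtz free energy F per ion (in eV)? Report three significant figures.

-0.00480 eV

k_BT = 8.617×10⁻⁵ × 508 K = 0.043774 eV.
Eᵢ/kT = 0, 2.1542.
Z = Σ e^(−Eᵢ/kT) = e^(−0) + e^(−2.1542) = 1.0000 + 0.11600 = 1.1160.
F = −kT ln Z = −0.043774 × ln(1.1160) = −0.043774 × 0.10975 = -0.00480 eV.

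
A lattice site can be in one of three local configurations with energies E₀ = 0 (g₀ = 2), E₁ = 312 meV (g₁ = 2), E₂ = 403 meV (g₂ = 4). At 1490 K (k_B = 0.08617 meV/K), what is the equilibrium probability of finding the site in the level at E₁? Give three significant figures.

0.0749

k_BT = 0.08617 × 1490 K = 128.39 meV.
Eᵢ/kT = 0, 2.4301, 3.1389.
Z = Σ gᵢe^(−Eᵢ/kT) = 2·e^(−0) + 2·e^(−2.4301) + 4·e^(−3.1389) = 2.0000 + 0.17606 + 0.17332 = 2.3494.
P₁ = g₁ e^(−E₁/kT) / Z = 0.17606/2.3494 = 0.0749.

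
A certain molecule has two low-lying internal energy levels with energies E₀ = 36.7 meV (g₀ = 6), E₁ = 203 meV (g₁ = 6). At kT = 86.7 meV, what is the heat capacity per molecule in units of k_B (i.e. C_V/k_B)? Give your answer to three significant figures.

0.411

Eᵢ/kT = 0.42330, 2.3414.
Z = Σ gᵢe^(−Eᵢ/kT) = 6·e^(−0.42330) + 6·e^(−2.3414) = 3.9293 + 0.57716 = 4.5065.
⟨E⟩ = 57.998 meV, ⟨E²⟩ = 6452.1 meV².
C_V/k_B = (⟨E²⟩ − ⟨E⟩²)/(kT)² = (6452.1 − 3363.8)/7516.9 = 0.411.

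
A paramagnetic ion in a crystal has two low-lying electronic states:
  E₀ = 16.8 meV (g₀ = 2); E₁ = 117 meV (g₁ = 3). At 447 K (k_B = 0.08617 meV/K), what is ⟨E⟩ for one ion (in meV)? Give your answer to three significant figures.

k_BT = 0.08617 × 447 K = 38.518 meV.
Eᵢ/kT = 0.43616, 3.0375.
Z = Σ gᵢe^(−Eᵢ/kT) = 2·e^(−0.43616) + 3·e^(−3.0375) = 1.2930 + 0.14386 = 1.4369.
⟨E⟩ = Σ Eᵢ gᵢe^(−Eᵢ/kT) / Z = (16.8·1.2930 + 117·0.14386) / 1.4369 = 26.8 meV.

26.8 meV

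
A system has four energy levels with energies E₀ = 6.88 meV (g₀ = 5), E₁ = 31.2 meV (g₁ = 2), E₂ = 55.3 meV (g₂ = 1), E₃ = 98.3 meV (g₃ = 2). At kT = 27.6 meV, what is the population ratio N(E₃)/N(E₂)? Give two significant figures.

0.42

n₃/n₂ = (g₃/g₂) exp[−(E₃−E₂)/kT] = (2/1) × exp(−(43.0 meV)/(27.6 meV)) = (2/1) × exp(-1.558) = 0.42.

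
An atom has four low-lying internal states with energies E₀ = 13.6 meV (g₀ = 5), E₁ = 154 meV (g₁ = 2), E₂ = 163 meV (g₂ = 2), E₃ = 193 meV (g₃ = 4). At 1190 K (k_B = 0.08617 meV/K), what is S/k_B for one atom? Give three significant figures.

2.29

k_BT = 0.08617 × 1190 K = 102.54 meV.
Eᵢ/kT = 0.13263, 1.5019, 1.5896, 1.8822.
Z = Σ gᵢe^(−Eᵢ/kT) = 5·e^(−0.13263) + 2·e^(−1.5019) + 2·e^(−1.5896) + 4·e^(−1.8822) = 4.3789 + 0.44541 + 0.40801 + 0.60902 = 5.8413.
⟨E⟩ = Σ EᵢPᵢ = 53.446 meV.
S/k_B = ln Z + ⟨E⟩/kT = ln(5.8413) + 53.446/102.54 = 1.7650 + 0.52122 = 2.29.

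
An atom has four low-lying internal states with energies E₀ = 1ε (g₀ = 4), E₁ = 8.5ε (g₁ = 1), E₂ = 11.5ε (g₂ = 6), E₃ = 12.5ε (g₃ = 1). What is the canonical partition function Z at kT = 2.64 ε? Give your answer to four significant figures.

Z = 2.864

Eᵢ/kT = 0.378788, 3.21970, 4.35606, 4.73485.
Z = Σ gᵢe^(−Eᵢ/kT) = 4·e^(−0.378788) + 1·e^(−3.21970) + 6·e^(−4.35606) + 1·e^(−4.73485) = 2.73876 + 0.0399670 + 0.0769730 + 0.00878377 = 2.86448.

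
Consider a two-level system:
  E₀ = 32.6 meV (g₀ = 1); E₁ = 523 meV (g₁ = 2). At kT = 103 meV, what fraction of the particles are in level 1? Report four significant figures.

Eᵢ/kT = 0.316505, 5.07767.
Z = Σ gᵢe^(−Eᵢ/kT) = 1·e^(−0.316505) + 2·e^(−5.07767) = 0.728691 + 0.0124688 = 0.741160.
P₁ = g₁ e^(−E₁/kT) / Z = 0.0124688/0.741160 = 0.01682.

0.01682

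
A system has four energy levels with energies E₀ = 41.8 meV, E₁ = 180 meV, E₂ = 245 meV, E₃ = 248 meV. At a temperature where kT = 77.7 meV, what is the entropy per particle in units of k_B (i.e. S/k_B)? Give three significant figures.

0.789

Eᵢ/kT = 0.53797, 2.3166, 3.1532, 3.1918.
Z = Σ e^(−Eᵢ/kT) = e^(−0.53797) + e^(−2.3166) + e^(−3.1532) + e^(−3.1918) = 0.58393 + 0.098608 + 0.042715 + 0.041098 = 0.76635.
⟨E⟩ = Σ EᵢPᵢ = 81.967 meV.
S/k_B = ln Z + ⟨E⟩/kT = ln(0.76635) + 81.967/77.7 = -0.26612 + 1.0549 = 0.789.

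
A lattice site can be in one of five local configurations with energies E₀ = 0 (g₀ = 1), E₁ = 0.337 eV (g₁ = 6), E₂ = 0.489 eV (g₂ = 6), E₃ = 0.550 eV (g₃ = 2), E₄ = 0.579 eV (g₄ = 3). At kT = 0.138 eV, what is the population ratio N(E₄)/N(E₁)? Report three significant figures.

n₄/n₁ = (g₄/g₁) exp[−(E₄−E₁)/kT] = (3/6) × exp(−(0.242 eV)/(0.138 eV)) = (3/6) × exp(-1.7536) = 0.0866.

0.0866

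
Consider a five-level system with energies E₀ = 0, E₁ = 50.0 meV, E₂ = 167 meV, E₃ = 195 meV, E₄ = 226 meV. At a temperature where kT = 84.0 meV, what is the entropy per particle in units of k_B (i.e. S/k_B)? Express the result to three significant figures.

Eᵢ/kT = 0, 0.59524, 1.9881, 2.3214, 2.6905.
Z = Σ e^(−Eᵢ/kT) = e^(−0) + e^(−0.59524) + e^(−1.9881) + e^(−2.3214) + e^(−2.6905) = 1.0000 + 0.55143 + 0.13696 + 0.098136 + 0.067847 = 1.8544.
⟨E⟩ = Σ EᵢPᵢ = 45.790 meV.
S/k_B = ln Z + ⟨E⟩/kT = ln(1.8544) + 45.790/84.0 = 0.61756 + 0.54512 = 1.16.

1.16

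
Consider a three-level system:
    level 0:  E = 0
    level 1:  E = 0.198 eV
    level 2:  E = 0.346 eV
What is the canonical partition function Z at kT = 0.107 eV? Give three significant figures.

Z = 1.20

Eᵢ/kT = 0, 1.8505, 3.2336.
Z = Σ e^(−Eᵢ/kT) = e^(−0) + e^(−1.8505) + e^(−3.2336) = 1.0000 + 0.15716 + 0.039415 = 1.1966.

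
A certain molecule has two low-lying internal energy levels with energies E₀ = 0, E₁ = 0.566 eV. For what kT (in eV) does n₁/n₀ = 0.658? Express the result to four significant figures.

n₁/n₀ = exp[−(E₁−E₀)/kT] = 0.658.
⇒ (E₁−E₀)/kT = ln(1/0.658) = ln(1.51976) = 0.418552.
kT = 0.566 eV / 0.418552 = 1.352 eV.

1.352 eV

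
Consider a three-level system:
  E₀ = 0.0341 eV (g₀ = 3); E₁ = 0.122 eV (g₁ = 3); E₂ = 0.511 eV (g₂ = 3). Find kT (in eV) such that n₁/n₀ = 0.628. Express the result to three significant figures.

0.189 eV

n₁/n₀ = (g₁/g₀) exp[−(E₁−E₀)/kT] = 0.628.
⇒ (E₁−E₀)/kT = ln((3/3)/0.628) = ln(1.5924) = 0.46524.
kT = 0.0879 eV / 0.46524 = 0.189 eV.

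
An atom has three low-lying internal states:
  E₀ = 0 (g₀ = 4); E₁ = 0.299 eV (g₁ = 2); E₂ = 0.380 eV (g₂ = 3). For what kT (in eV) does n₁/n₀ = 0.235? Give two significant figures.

0.40 eV

n₁/n₀ = (g₁/g₀) exp[−(E₁−E₀)/kT] = 0.235.
⇒ (E₁−E₀)/kT = ln((2/4)/0.235) = ln(2.128) = 0.7552.
kT = 0.299 eV / 0.7552 = 0.40 eV.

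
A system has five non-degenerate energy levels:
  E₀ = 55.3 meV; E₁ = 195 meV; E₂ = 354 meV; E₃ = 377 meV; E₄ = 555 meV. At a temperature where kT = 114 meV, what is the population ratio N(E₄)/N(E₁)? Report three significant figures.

0.0425

n₄/n₁ = exp[−(E₄−E₁)/kT] = exp(−(360 meV)/(114 meV)) = exp(-3.1579) = 0.0425.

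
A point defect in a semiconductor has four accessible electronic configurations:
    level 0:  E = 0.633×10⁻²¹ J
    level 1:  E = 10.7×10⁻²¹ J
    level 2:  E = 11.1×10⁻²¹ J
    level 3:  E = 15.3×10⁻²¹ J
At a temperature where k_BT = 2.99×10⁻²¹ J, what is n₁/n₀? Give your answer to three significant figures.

n₁/n₀ = exp[−(E₁−E₀)/kT] = exp(−(10.067 ×10⁻²¹ J)/(2.99 ×10⁻²¹ J)) = exp(-3.3669) = 0.0345.

0.0345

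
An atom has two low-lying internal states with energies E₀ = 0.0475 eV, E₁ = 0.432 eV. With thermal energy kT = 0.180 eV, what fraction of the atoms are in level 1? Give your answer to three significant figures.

0.106

Eᵢ/kT = 0.26389, 2.4000.
Z = Σ e^(−Eᵢ/kT) = e^(−0.26389) + e^(−2.4000) = 0.76806 + 0.090718 = 0.85878.
P₁ = e^(−E₁/kT) / Z = 0.090718/0.85878 = 0.106.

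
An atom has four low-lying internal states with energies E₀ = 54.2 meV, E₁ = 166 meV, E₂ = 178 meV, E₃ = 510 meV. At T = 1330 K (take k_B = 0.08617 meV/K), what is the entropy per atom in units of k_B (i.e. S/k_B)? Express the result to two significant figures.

1.0

k_BT = 0.08617 × 1330 K = 114.6 meV.
Eᵢ/kT = 0.4729, 1.449, 1.553, 4.450.
Z = Σ e^(−Eᵢ/kT) = e^(−0.4729) + e^(−1.449) + e^(−1.553) + e^(−4.450) = 0.6232 + 0.2348 + 0.2116 + 0.01168 = 1.081.
⟨E⟩ = Σ EᵢPᵢ = 107.7 meV.
S/k_B = ln Z + ⟨E⟩/kT = ln(1.081) + 107.7/114.6 = 0.07789 + 0.9398 = 1.0.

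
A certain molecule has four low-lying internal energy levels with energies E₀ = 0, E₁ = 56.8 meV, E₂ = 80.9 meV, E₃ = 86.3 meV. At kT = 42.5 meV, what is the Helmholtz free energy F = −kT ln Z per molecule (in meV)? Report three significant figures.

-18.4 meV

Eᵢ/kT = 0, 1.3365, 1.9035, 2.0306.
Z = Σ e^(−Eᵢ/kT) = e^(−0) + e^(−1.3365) + e^(−1.9035) + e^(−2.0306) = 1.0000 + 0.26276 + 0.14905 + 0.13126 = 1.5431.
F = −kT ln Z = −42.5 × ln(1.5431) = −42.5 × 0.43379 = -18.4 meV.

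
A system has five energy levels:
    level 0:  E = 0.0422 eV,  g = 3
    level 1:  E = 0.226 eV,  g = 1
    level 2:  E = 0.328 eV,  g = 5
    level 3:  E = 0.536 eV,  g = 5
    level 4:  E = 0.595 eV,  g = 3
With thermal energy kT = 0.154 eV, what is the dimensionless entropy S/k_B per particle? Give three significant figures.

2.11

Eᵢ/kT = 0.27403, 1.4675, 2.1299, 3.4805, 3.8636.
Z = Σ gᵢe^(−Eᵢ/kT) = 3·e^(−0.27403) + 1·e^(−1.4675) + 5·e^(−2.1299) + 5·e^(−3.4805) + 3·e^(−3.8636) = 2.2809 + 0.23050 + 0.59425 + 0.15396 + 0.062977 = 3.3226.
⟨E⟩ = Σ EᵢPᵢ = 0.13943 eV.
S/k_B = ln Z + ⟨E⟩/kT = ln(3.3226) + 0.13943/0.154 = 1.2007 + 0.90539 = 2.11.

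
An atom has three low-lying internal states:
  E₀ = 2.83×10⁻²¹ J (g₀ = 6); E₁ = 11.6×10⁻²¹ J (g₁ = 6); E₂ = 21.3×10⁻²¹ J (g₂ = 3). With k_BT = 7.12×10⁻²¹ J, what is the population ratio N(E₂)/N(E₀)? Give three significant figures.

n₂/n₀ = (g₂/g₀) exp[−(E₂−E₀)/kT] = (3/6) × exp(−(18.47 ×10⁻²¹ J)/(7.12 ×10⁻²¹ J)) = (3/6) × exp(-2.5941) = 0.0374.

0.0374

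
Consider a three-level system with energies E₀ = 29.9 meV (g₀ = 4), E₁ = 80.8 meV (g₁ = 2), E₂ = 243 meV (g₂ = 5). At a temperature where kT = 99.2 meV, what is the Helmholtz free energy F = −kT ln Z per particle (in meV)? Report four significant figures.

Eᵢ/kT = 0.301411, 0.814516, 2.44960.
Z = Σ gᵢe^(−Eᵢ/kT) = 4·e^(−0.301411) + 2·e^(−0.814516) + 5·e^(−2.44960) = 2.95909 + 0.885707 + 0.431641 = 4.27644.
F = −kT ln Z = −99.2 × ln(4.27644) = −99.2 × 1.45312 = -144.1 meV.

-144.1 meV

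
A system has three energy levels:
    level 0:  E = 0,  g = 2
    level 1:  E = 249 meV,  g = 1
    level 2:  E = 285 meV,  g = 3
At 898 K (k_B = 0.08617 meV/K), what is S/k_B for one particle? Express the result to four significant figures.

0.9415

k_BT = 0.08617 × 898 K = 77.3807 meV.
Eᵢ/kT = 0, 3.21786, 3.68309.
Z = Σ gᵢe^(−Eᵢ/kT) = 2·e^(−0) + 1·e^(−3.21786) + 3·e^(−3.68309) = 2.00000 + 0.0400407 + 0.0754355 = 2.11548.
⟨E⟩ = Σ EᵢPᵢ = 14.8757 meV.
S/k_B = ln Z + ⟨E⟩/kT = ln(2.11548) + 14.8757/77.3807 = 0.749282 + 0.192240 = 0.9415.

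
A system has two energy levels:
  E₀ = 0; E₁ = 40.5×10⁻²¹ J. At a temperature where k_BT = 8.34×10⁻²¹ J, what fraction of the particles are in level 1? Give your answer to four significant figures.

0.007721

Eᵢ/kT = 0, 4.85612.
Z = Σ e^(−Eᵢ/kT) = e^(−0) + e^(−4.85612) = 1.00000 + 0.00778061 = 1.00778.
P₁ = e^(−E₁/kT) / Z = 0.00778061/1.00778 = 0.007721.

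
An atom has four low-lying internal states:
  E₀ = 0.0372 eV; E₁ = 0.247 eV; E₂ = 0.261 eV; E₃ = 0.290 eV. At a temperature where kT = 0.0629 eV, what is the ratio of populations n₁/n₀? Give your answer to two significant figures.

0.036

n₁/n₀ = exp[−(E₁−E₀)/kT] = exp(−(0.2098 eV)/(0.0629 eV)) = exp(-3.335) = 0.036.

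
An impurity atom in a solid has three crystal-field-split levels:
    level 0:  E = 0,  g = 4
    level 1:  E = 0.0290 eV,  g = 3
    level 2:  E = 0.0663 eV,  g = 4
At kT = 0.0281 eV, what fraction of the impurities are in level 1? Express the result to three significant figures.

Eᵢ/kT = 0, 1.0320, 2.3594.
Z = Σ gᵢe^(−Eᵢ/kT) = 4·e^(−0) + 3·e^(−1.0320) + 4·e^(−2.3594) = 4.0000 + 1.0689 + 0.37791 = 5.4468.
P₁ = g₁ e^(−E₁/kT) / Z = 1.0689/5.4468 = 0.196.

0.196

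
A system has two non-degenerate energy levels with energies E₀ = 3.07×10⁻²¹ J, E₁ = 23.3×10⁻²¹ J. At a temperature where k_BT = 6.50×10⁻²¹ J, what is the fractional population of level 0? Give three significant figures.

0.957

Eᵢ/kT = 0.47231, 3.5846.
Z = Σ e^(−Eᵢ/kT) = e^(−0.47231) + e^(−3.5846) = 0.62356 + 0.027748 = 0.65131.
P₀ = e^(−E₀/kT) / Z = 0.62356/0.65131 = 0.957.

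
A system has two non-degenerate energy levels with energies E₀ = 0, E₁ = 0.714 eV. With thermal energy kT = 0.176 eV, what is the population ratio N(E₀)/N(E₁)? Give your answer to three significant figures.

n₀/n₁ = exp[−(E₀−E₁)/kT] = exp(−(-0.714 eV)/(0.176 eV)) = exp(4.0568) = 57.8.

57.8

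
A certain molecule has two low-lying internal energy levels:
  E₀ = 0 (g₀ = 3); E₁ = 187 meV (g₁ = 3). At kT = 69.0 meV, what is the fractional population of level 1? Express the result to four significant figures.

Eᵢ/kT = 0, 2.71014.
Z = Σ gᵢe^(−Eᵢ/kT) = 3·e^(−0) + 3·e^(−2.71014) = 3.00000 + 0.199582 = 3.19958.
P₁ = g₁ e^(−E₁/kT) / Z = 0.199582/3.19958 = 0.06238.

0.06238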